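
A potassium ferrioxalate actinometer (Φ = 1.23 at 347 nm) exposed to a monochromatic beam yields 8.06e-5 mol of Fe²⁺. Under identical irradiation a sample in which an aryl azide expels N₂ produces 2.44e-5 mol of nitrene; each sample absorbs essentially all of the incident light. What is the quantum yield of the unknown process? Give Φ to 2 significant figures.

Φ = 0.37

Photons absorbed by the actinometer: 8.06e-5 / 1.23 = 6.553e-5 mol.
Φ(unknown) = 2.44e-5 / 6.553e-5 = 0.37.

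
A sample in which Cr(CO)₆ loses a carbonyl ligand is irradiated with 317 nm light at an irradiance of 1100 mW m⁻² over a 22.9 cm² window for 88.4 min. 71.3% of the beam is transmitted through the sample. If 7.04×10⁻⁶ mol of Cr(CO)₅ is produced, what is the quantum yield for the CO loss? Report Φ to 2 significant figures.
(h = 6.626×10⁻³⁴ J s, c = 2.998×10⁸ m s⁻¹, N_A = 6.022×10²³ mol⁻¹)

Photon energy at 317 nm: hc/λ = (6.626×10⁻³⁴)(2.998×10⁸)/(317×10⁻⁹) = 6.266×10⁻¹⁹ J.
Energy delivered: (1100 mW m⁻²)(22.9×10⁻⁴ m²)(5304 s) = 13.36 J.
Photons incident: 13.36 / 6.266×10⁻¹⁹ = 2.132×10¹⁹, i.e. 2.132×10¹⁹/6.022×10²³ = 3.540×10⁻⁵ mol.
Fraction absorbed: 1 − 71.3/100 = 0.2870.
Photons absorbed: 0.2870 × 3.540×10⁻⁵ = 1.016×10⁻⁵ mol.
Φ = 7.04×10⁻⁶ mol / 1.016×10⁻⁵ mol photons = 0.69.

Φ = 0.69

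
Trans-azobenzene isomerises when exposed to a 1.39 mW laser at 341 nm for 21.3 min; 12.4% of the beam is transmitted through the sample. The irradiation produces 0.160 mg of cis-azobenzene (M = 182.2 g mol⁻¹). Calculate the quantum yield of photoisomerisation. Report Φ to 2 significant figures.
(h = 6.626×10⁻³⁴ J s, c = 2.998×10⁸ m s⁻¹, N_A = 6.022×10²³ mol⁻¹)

Φ = 0.20

Product: 0.160 mg / 182.2 g mol⁻¹ = 8.782×10⁻⁷ mol.
Photon energy at 341 nm: hc/λ = (6.626×10⁻³⁴)(2.998×10⁸)/(341×10⁻⁹) = 5.825×10⁻¹⁹ J.
Energy delivered: (1.39 mW)(1278 s) = 1.776 J.
Photons incident: 1.776 / 5.825×10⁻¹⁹ = 3.049×10¹⁸, i.e. 3.049×10¹⁸/6.022×10²³ = 5.063×10⁻⁶ mol.
Fraction absorbed: 1 − 12.4/100 = 0.8760.
Photons absorbed: 0.8760 × 5.063×10⁻⁶ = 4.435×10⁻⁶ mol.
Φ = 8.782×10⁻⁷ mol / 4.435×10⁻⁶ mol photons = 0.20.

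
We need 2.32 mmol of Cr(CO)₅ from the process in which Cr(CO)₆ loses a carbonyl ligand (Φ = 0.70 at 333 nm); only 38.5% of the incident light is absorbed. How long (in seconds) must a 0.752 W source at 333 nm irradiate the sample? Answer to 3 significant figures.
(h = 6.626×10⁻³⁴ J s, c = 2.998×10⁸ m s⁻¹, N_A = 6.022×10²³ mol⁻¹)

t ≈ 4110 s

Product: 2.32 mmol = 0.00232 mol.
Photons that must be absorbed: 0.00232 / 0.70 = 0.003314 mol.
Incident photons needed: 0.003314 / 0.385 = 0.008608 mol.
Photon energy: hc/λ = 5.965×10⁻¹⁹ J; per mole, 3.592×10⁵ J mol⁻¹.
Energy required: 0.008608 × 3.592×10⁵ = 3092 J.
Time: 3092 J / 0.752 W = 4110 s.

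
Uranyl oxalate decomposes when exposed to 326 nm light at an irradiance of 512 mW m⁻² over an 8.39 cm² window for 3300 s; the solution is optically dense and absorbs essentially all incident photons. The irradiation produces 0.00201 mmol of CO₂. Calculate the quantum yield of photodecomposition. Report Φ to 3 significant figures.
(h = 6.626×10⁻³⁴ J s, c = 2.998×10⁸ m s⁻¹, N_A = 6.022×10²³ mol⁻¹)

Product: 0.00201 mmol = 2.01×10⁻⁶ mol.
Photon energy at 326 nm: hc/λ = (6.626×10⁻³⁴)(2.998×10⁸)/(326×10⁻⁹) = 6.093×10⁻¹⁹ J.
Energy delivered: (512 mW m⁻²)(8.39×10⁻⁴ m²)(3300 s) = 1.418 J.
Photons incident: 1.418 / 6.093×10⁻¹⁹ = 2.327×10¹⁸, i.e. 2.327×10¹⁸/6.022×10²³ = 3.864×10⁻⁶ mol.
Φ = 2.01×10⁻⁶ mol / 3.864×10⁻⁶ mol photons = 0.520.

Φ = 0.520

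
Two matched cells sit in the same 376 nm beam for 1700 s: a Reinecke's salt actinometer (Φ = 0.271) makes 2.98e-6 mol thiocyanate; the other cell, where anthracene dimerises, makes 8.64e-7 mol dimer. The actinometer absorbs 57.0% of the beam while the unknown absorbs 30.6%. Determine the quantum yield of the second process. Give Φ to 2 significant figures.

Φ = 0.15

Photons absorbed by the actinometer: 2.98e-6 / 0.271 = 1.100e-5 mol.
Incident flux: 1.100e-5 / 0.570 = 1.930e-5 einstein.
Absorbed by unknown: 0.306 × 1.930e-5 = 5.906e-6 mol.
Φ(unknown) = 8.64e-7 / 5.906e-6 = 0.15.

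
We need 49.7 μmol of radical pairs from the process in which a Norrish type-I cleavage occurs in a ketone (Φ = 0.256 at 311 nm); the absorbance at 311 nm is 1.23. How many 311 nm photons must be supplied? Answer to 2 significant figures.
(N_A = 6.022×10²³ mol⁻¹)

Product: 49.7 μmol = 4.97×10⁻⁵ mol.
Photons that must be absorbed: 4.97×10⁻⁵ / 0.256 = 1.941×10⁻⁴ mol.
Fraction absorbed: 1 − 10^(−1.23) = 0.9411.
Incident photons needed: 1.941×10⁻⁴ / 0.9411 = 2.062×10⁻⁴ mol.
Photon count: 2.062×10⁻⁴ × 6.022×10²³ = 1.2×10²⁰.

1.2×10²⁰ photons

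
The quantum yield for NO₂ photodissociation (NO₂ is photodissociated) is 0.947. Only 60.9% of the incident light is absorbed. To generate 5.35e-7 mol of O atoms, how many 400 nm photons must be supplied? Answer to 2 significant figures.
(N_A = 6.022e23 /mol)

5.6e17 photons

Photons that must be absorbed: 5.35e-7 / 0.947 = 5.649e-7 mol.
Incident photons needed: 5.649e-7 / 0.609 = 9.276e-7 mol.
Photon count: 9.276e-7 × 6.022e23 = 5.6e17.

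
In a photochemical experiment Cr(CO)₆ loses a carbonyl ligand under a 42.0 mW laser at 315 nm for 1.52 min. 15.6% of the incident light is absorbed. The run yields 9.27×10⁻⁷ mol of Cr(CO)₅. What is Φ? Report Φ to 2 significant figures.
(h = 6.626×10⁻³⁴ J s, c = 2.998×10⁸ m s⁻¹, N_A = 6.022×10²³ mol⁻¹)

Φ = 0.59

Photon energy at 315 nm: hc/λ = (6.626×10⁻³⁴)(2.998×10⁸)/(315×10⁻⁹) = 6.306×10⁻¹⁹ J.
Energy delivered: (42.0 mW)(91.2 s) = 3.830 J.
Photons incident: 3.830 / 6.306×10⁻¹⁹ = 6.074×10¹⁸, i.e. 6.074×10¹⁸/6.022×10²³ = 1.009×10⁻⁵ mol.
Photons absorbed: 0.156 × 1.009×10⁻⁵ = 1.574×10⁻⁶ mol.
Φ = 9.27×10⁻⁷ mol / 1.574×10⁻⁶ mol photons = 0.59.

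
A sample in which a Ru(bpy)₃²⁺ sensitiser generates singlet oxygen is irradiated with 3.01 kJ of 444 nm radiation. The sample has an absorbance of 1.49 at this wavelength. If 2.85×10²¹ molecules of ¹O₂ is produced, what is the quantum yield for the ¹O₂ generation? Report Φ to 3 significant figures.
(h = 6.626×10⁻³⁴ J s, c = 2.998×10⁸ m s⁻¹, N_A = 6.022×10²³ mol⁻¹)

Φ = 0.438

Product: 2.85×10²¹ / 6.022×10²³ = 0.004733 mol.
Photon energy at 444 nm: hc/λ = (6.626×10⁻³⁴)(2.998×10⁸)/(444×10⁻⁹) = 4.474×10⁻¹⁹ J.
Incident energy: 3.01 kJ = 3010 J.
Photons incident: 3010 / 4.474×10⁻¹⁹ = 6.728×10²¹, i.e. 6.728×10²¹/6.022×10²³ = 0.01117 mol.
Fraction absorbed: 1 − 10^(−1.49) = 0.9676.
Photons absorbed: 0.9676 × 0.01117 = 0.01081 mol.
Φ = 0.004733 mol / 0.01081 mol photons = 0.438.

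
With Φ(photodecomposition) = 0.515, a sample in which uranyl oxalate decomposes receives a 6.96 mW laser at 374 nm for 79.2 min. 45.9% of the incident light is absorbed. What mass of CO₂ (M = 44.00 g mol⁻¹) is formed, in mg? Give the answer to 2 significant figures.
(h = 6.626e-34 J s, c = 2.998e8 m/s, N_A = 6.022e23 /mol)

Photon energy at 374 nm: hc/λ = (6.626e-34)(2.998e8)/(374e-9) = 5.311e-19 J.
Energy delivered: (6.96 mW)(4752 s) = 33.07 J.
Photons incident: 33.07 / 5.311e-19 = 6.227e19, i.e. 6.227e19/6.022e23 = 1.034e-4 mol.
Photons absorbed: 0.459 × 1.034e-4 = 4.746e-5 mol.
Product: Φ × n_abs = 0.515 × 4.746e-5 = 2.444e-5 mol.
Mass: 2.444e-5 × 44.00 = 0.001075 g = 1.1 mg.

1.1 mg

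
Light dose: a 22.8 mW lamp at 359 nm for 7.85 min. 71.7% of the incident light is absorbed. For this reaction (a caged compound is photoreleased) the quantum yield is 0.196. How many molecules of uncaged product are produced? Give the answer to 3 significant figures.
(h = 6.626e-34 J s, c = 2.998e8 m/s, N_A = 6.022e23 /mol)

Photon energy at 359 nm: hc/λ = (6.626e-34)(2.998e8)/(359e-9) = 5.533e-19 J.
Energy delivered: (22.8 mW)(471 s) = 10.74 J.
Photons incident: 10.74 / 5.533e-19 = 1.941e19, i.e. 1.941e19/6.022e23 = 3.223e-5 mol.
Photons absorbed: 0.717 × 3.223e-5 = 2.311e-5 mol.
Product: Φ × n_abs = 0.196 × 2.311e-5 = 4.530e-6 mol.
As a count: 4.530e-6 × 6.022e23 = 2.73e18.

2.73e18 molecules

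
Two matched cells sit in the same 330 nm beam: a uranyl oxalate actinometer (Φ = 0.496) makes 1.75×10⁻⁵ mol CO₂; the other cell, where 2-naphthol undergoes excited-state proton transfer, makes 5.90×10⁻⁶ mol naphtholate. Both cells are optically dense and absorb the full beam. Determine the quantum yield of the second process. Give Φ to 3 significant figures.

Φ = 0.167

Photons absorbed by the actinometer: 1.75×10⁻⁵ / 0.496 = 3.528×10⁻⁵ mol.
Φ(unknown) = 5.90×10⁻⁶ / 3.528×10⁻⁵ = 0.167.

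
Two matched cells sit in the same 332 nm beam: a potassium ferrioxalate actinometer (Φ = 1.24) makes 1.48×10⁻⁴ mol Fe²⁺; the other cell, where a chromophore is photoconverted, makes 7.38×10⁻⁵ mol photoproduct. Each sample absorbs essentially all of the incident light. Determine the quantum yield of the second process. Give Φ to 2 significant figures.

Photons absorbed by the actinometer: 1.48×10⁻⁴ / 1.24 = 1.194×10⁻⁴ mol.
Φ(unknown) = 7.38×10⁻⁵ / 1.194×10⁻⁴ = 0.62.

Φ = 0.62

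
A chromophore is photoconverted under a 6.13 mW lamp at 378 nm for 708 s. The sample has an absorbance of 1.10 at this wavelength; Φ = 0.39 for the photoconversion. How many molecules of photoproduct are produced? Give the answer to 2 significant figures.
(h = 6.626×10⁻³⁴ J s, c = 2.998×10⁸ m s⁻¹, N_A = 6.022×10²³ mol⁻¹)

3.0×10¹⁸ molecules

Photon energy at 378 nm: hc/λ = (6.626×10⁻³⁴)(2.998×10⁸)/(378×10⁻⁹) = 5.255×10⁻¹⁹ J.
Energy delivered: (6.13 mW)(708 s) = 4.340 J.
Photons incident: 4.340 / 5.255×10⁻¹⁹ = 8.259×10¹⁸, i.e. 8.259×10¹⁸/6.022×10²³ = 1.371×10⁻⁵ mol.
Fraction absorbed: 1 − 10^(−1.10) = 0.9206.
Photons absorbed: 0.9206 × 1.371×10⁻⁵ = 1.262×10⁻⁵ mol.
Product: Φ × n_abs = 0.39 × 1.262×10⁻⁵ = 4.922×10⁻⁶ mol.
As a count: 4.922×10⁻⁶ × 6.022×10²³ = 3.0×10¹⁸.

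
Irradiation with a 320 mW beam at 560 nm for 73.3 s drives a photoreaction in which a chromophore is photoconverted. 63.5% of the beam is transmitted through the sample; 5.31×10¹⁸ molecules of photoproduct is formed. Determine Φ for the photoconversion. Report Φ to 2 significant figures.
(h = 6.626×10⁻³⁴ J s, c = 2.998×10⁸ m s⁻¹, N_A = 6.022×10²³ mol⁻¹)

Product: 5.31×10¹⁸ / 6.022×10²³ = 8.818×10⁻⁶ mol.
Photon energy at 560 nm: hc/λ = (6.626×10⁻³⁴)(2.998×10⁸)/(560×10⁻⁹) = 3.547×10⁻¹⁹ J.
Energy delivered: (320 mW)(73.3 s) = 23.46 J.
Photons incident: 23.46 / 3.547×10⁻¹⁹ = 6.614×10¹⁹, i.e. 6.614×10¹⁹/6.022×10²³ = 1.098×10⁻⁴ mol.
Fraction absorbed: 1 − 63.5/100 = 0.3650.
Photons absorbed: 0.3650 × 1.098×10⁻⁴ = 4.008×10⁻⁵ mol.
Φ = 8.818×10⁻⁶ mol / 4.008×10⁻⁵ mol photons = 0.22.

Φ = 0.22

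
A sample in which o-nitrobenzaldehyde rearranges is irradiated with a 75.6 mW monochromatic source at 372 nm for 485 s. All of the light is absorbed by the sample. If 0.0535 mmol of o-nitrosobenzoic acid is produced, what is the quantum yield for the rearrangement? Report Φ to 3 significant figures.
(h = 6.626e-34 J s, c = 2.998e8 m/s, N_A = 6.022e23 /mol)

Φ = 0.469

Product: 0.0535 mmol = 5.35e-5 mol.
Photon energy at 372 nm: hc/λ = (6.626e-34)(2.998e8)/(372e-9) = 5.340e-19 J.
Energy delivered: (75.6 mW)(485 s) = 36.67 J.
Photons incident: 36.67 / 5.340e-19 = 6.867e19, i.e. 6.867e19/6.022e23 = 1.140e-4 mol.
Φ = 5.35e-5 mol / 1.140e-4 mol photons = 0.469.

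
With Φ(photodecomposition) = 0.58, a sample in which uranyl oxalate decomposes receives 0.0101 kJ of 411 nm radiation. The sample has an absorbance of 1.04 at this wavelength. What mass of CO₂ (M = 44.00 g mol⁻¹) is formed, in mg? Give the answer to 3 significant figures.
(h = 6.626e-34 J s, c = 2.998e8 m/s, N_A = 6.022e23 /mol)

Photon energy at 411 nm: hc/λ = (6.626e-34)(2.998e8)/(411e-9) = 4.833e-19 J.
Incident energy: 0.0101 kJ = 10.1 J.
Photons incident: 10.1 / 4.833e-19 = 2.090e19, i.e. 2.090e19/6.022e23 = 3.471e-5 mol.
Fraction absorbed: 1 − 10^(−1.04) = 0.9088.
Photons absorbed: 0.9088 × 3.471e-5 = 3.154e-5 mol.
Product: Φ × n_abs = 0.58 × 3.154e-5 = 1.829e-5 mol.
Mass: 1.829e-5 × 44.00 = 8.048e-4 g = 0.805 mg.

0.805 mg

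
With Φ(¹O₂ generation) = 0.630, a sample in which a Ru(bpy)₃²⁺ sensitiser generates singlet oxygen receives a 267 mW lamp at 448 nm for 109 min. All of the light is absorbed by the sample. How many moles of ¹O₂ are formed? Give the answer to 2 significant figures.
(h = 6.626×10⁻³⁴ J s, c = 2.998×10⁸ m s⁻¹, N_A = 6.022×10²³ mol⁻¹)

0.0041 mol

Photon energy at 448 nm: hc/λ = (6.626×10⁻³⁴)(2.998×10⁸)/(448×10⁻⁹) = 4.434×10⁻¹⁹ J.
Energy delivered: (267 mW)(6540 s) = 1746 J.
Photons incident: 1746 / 4.434×10⁻¹⁹ = 3.938×10²¹, i.e. 3.938×10²¹/6.022×10²³ = 0.006539 mol.
Product: Φ × n_abs = 0.630 × 0.006539 = 0.004120 mol.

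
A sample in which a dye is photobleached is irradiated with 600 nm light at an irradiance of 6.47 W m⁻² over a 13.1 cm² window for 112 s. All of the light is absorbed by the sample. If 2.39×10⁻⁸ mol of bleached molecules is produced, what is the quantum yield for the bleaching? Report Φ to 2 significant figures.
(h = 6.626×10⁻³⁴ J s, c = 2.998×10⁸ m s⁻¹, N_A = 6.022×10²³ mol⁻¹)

Φ = 0.0050

Photon energy at 600 nm: hc/λ = (6.626×10⁻³⁴)(2.998×10⁸)/(600×10⁻⁹) = 3.311×10⁻¹⁹ J.
Energy delivered: (6.47 W m⁻²)(13.1×10⁻⁴ m²)(112 s) = 0.9493 J.
Photons incident: 0.9493 / 3.311×10⁻¹⁹ = 2.867×10¹⁸, i.e. 2.867×10¹⁸/6.022×10²³ = 4.761×10⁻⁶ mol.
Φ = 2.39×10⁻⁸ mol / 4.761×10⁻⁶ mol photons = 0.0050.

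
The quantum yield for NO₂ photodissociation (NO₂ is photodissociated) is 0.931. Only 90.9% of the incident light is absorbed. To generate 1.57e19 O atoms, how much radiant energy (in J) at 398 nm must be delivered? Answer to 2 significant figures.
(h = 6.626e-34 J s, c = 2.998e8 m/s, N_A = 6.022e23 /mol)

Product: 1.57e19 / 6.022e23 = 2.607e-5 mol.
Photons that must be absorbed: 2.607e-5 / 0.931 = 2.800e-5 mol.
Incident photons needed: 2.800e-5 / 0.909 = 3.080e-5 mol.
Photon energy: hc/λ = 4.991e-19 J; per mole, 3.006e5 J mol⁻¹.
Energy required: 3.080e-5 × 3.006e5 = 9.3 J.

9.3 J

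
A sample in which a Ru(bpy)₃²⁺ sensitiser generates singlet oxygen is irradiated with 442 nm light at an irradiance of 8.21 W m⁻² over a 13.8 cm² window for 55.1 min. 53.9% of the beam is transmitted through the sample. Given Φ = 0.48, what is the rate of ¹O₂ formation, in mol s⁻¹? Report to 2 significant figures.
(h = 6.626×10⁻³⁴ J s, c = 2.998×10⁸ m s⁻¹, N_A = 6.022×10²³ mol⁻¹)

Photon energy at 442 nm: hc/λ = (6.626×10⁻³⁴)(2.998×10⁸)/(442×10⁻⁹) = 4.494×10⁻¹⁹ J.
Energy delivered: (8.21 W m⁻²)(13.8×10⁻⁴ m²)(3306 s) = 37.46 J.
Photons incident: 37.46 / 4.494×10⁻¹⁹ = 8.336×10¹⁹, i.e. 8.336×10¹⁹/6.022×10²³ = 1.384×10⁻⁴ mol.
Fraction absorbed: 1 − 53.9/100 = 0.4610.
Photons absorbed: 0.4610 × 1.384×10⁻⁴ = 6.380×10⁻⁵ mol.
Product formed: 0.48 × 6.380×10⁻⁵ = 3.062×10⁻⁵ mol.
Rate: 3.062×10⁻⁵ / 3306 s = 9.3×10⁻⁹ mol s⁻¹.

9.3×10⁻⁹ mol s⁻¹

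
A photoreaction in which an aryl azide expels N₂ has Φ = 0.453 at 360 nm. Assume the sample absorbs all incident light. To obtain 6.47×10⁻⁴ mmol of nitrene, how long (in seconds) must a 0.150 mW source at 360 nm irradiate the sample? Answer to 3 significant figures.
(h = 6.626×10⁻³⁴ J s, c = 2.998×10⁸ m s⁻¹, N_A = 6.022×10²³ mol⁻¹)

Product: 6.47×10⁻⁴ mmol = 6.47×10⁻⁷ mol.
Photons that must be absorbed: 6.47×10⁻⁷ / 0.453 = 1.428×10⁻⁶ mol.
Photon energy: hc/λ = 5.518×10⁻¹⁹ J; per mole, 3.323×10⁵ J mol⁻¹.
Energy required: 1.428×10⁻⁶ × 3.323×10⁵ = 0.4745 J.
Time: 0.4745 J / 0.00015 W = 3160 s.

t ≈ 3160 s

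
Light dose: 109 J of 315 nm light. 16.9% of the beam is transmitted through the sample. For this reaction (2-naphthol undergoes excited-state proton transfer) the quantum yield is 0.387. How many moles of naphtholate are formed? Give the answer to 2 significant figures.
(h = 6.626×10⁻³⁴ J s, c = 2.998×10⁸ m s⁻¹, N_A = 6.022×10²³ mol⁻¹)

Photon energy at 315 nm: hc/λ = (6.626×10⁻³⁴)(2.998×10⁸)/(315×10⁻⁹) = 6.306×10⁻¹⁹ J.
Photons incident: 109 / 6.306×10⁻¹⁹ = 1.729×10²⁰, i.e. 1.729×10²⁰/6.022×10²³ = 2.871×10⁻⁴ mol.
Fraction absorbed: 1 − 16.9/100 = 0.8310.
Photons absorbed: 0.8310 × 2.871×10⁻⁴ = 2.386×10⁻⁴ mol.
Product: Φ × n_abs = 0.387 × 2.386×10⁻⁴ = 9.234×10⁻⁵ mol.

9.2×10⁻⁵ mol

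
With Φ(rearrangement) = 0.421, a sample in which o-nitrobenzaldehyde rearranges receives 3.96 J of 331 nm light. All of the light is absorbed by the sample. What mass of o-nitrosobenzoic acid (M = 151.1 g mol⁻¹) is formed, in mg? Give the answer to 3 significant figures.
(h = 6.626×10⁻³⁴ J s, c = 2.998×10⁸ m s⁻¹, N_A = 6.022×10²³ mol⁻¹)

0.697 mg

Photon energy at 331 nm: hc/λ = (6.626×10⁻³⁴)(2.998×10⁸)/(331×10⁻⁹) = 6.001×10⁻¹⁹ J.
Photons incident: 3.96 / 6.001×10⁻¹⁹ = 6.599×10¹⁸, i.e. 6.599×10¹⁸/6.022×10²³ = 1.096×10⁻⁵ mol.
Product: Φ × n_abs = 0.421 × 1.096×10⁻⁵ = 4.614×10⁻⁶ mol.
Mass: 4.614×10⁻⁶ × 151.1 = 6.972×10⁻⁴ g = 0.697 mg.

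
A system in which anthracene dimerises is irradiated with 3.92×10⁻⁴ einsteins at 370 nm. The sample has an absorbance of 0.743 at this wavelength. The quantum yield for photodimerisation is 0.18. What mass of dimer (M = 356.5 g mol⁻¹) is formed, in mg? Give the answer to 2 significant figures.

21 mg

Fraction absorbed: 1 − 10^(−0.743) = 0.8193.
Photons absorbed: 0.8193 × 3.92×10⁻⁴ = 3.212×10⁻⁴ mol.
Product: Φ × n_abs = 0.18 × 3.212×10⁻⁴ = 5.782×10⁻⁵ mol.
Mass: 5.782×10⁻⁵ × 356.5 = 0.02061 g = 21 mg.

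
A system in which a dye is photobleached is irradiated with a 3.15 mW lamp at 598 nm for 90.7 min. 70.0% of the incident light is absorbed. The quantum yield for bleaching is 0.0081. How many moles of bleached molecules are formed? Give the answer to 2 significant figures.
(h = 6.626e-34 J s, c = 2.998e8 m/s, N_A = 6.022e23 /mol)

Photon energy at 598 nm: hc/λ = (6.626e-34)(2.998e8)/(598e-9) = 3.322e-19 J.
Energy delivered: (3.15 mW)(5442 s) = 17.14 J.
Photons incident: 17.14 / 3.322e-19 = 5.160e19, i.e. 5.160e19/6.022e23 = 8.569e-5 mol.
Photons absorbed: 0.700 × 8.569e-5 = 5.998e-5 mol.
Product: Φ × n_abs = 0.0081 × 5.998e-5 = 4.858e-7 mol.

4.9e-7 mol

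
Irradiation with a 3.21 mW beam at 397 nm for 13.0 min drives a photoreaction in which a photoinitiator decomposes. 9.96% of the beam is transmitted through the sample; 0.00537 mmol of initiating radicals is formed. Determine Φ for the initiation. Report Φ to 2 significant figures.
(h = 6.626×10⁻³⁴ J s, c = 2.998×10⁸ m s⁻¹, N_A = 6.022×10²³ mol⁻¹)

Φ = 0.72

Product: 0.00537 mmol = 5.37×10⁻⁶ mol.
Photon energy at 397 nm: hc/λ = (6.626×10⁻³⁴)(2.998×10⁸)/(397×10⁻⁹) = 5.004×10⁻¹⁹ J.
Energy delivered: (3.21 mW)(780 s) = 2.504 J.
Photons incident: 2.504 / 5.004×10⁻¹⁹ = 5.004×10¹⁸, i.e. 5.004×10¹⁸/6.022×10²³ = 8.310×10⁻⁶ mol.
Fraction absorbed: 1 − 9.96/100 = 0.9004.
Photons absorbed: 0.9004 × 8.310×10⁻⁶ = 7.482×10⁻⁶ mol.
Φ = 5.37×10⁻⁶ mol / 7.482×10⁻⁶ mol photons = 0.72.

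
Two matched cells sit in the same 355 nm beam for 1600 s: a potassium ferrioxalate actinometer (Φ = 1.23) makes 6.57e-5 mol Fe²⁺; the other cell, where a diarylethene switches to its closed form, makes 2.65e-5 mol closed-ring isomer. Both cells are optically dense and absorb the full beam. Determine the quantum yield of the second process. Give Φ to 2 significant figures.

Photons absorbed by the actinometer: 6.57e-5 / 1.23 = 5.341e-5 mol.
Φ(unknown) = 2.65e-5 / 5.341e-5 = 0.50.

Φ = 0.50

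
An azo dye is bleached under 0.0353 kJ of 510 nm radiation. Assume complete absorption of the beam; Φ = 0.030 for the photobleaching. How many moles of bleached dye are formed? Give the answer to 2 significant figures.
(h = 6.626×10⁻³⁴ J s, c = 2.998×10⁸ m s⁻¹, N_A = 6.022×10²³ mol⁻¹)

Photon energy at 510 nm: hc/λ = (6.626×10⁻³⁴)(2.998×10⁸)/(510×10⁻⁹) = 3.895×10⁻¹⁹ J.
Incident energy: 0.0353 kJ = 35.3 J.
Photons incident: 35.3 / 3.895×10⁻¹⁹ = 9.063×10¹⁹, i.e. 9.063×10¹⁹/6.022×10²³ = 1.505×10⁻⁴ mol.
Product: Φ × n_abs = 0.030 × 1.505×10⁻⁴ = 4.515×10⁻⁶ mol.

4.5×10⁻⁶ mol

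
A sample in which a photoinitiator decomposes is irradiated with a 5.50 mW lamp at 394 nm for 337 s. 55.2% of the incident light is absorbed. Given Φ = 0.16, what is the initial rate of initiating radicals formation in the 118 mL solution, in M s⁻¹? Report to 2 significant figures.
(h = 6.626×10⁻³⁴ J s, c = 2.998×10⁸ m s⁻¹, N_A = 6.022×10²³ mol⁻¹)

Photon energy at 394 nm: hc/λ = (6.626×10⁻³⁴)(2.998×10⁸)/(394×10⁻⁹) = 5.042×10⁻¹⁹ J.
Energy delivered: (5.50 mW)(337 s) = 1.854 J.
Photons incident: 1.854 / 5.042×10⁻¹⁹ = 3.677×10¹⁸, i.e. 3.677×10¹⁸/6.022×10²³ = 6.106×10⁻⁶ mol.
Photons absorbed: 0.552 × 6.106×10⁻⁶ = 3.371×10⁻⁶ mol.
Product formed: 0.16 × 3.371×10⁻⁶ = 5.394×10⁻⁷ mol.
Rate: 5.394×10⁻⁷ mol / (337 s × 0.118 L) = 1.4×10⁻⁸ M s⁻¹.

1.4×10⁻⁸ M s⁻¹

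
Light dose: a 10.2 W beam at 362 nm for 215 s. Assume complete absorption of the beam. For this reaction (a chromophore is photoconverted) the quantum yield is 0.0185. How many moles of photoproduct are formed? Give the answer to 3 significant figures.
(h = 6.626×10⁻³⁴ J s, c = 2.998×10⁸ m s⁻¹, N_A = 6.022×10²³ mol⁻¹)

Photon energy at 362 nm: hc/λ = (6.626×10⁻³⁴)(2.998×10⁸)/(362×10⁻⁹) = 5.487×10⁻¹⁹ J.
Energy delivered: (10.2 W)(215 s) = 2193 J.
Photons incident: 2193 / 5.487×10⁻¹⁹ = 3.997×10²¹, i.e. 3.997×10²¹/6.022×10²³ = 0.006637 mol.
Product: Φ × n_abs = 0.0185 × 0.006637 = 1.228×10⁻⁴ mol.

1.23×10⁻⁴ mol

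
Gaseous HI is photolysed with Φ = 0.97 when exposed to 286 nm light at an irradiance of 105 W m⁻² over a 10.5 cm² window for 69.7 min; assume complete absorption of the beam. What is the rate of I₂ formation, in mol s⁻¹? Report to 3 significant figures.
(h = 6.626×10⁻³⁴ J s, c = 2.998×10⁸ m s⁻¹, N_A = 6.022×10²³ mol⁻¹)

Photon energy at 286 nm: hc/λ = (6.626×10⁻³⁴)(2.998×10⁸)/(286×10⁻⁹) = 6.946×10⁻¹⁹ J.
Energy delivered: (105 W m⁻²)(10.5×10⁻⁴ m²)(4182 s) = 461.1 J.
Photons incident: 461.1 / 6.946×10⁻¹⁹ = 6.638×10²⁰, i.e. 6.638×10²⁰/6.022×10²³ = 0.001102 mol.
Product formed: 0.97 × 0.001102 = 0.001069 mol.
Rate: 0.001069 / 4182 s = 2.56×10⁻⁷ mol s⁻¹.

2.56×10⁻⁷ mol s⁻¹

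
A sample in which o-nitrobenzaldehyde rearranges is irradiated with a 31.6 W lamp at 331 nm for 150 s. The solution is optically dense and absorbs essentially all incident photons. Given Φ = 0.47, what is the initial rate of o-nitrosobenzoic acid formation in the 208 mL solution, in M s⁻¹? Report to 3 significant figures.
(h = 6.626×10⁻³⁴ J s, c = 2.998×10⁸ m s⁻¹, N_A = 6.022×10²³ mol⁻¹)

Photon energy at 331 nm: hc/λ = (6.626×10⁻³⁴)(2.998×10⁸)/(331×10⁻⁹) = 6.001×10⁻¹⁹ J.
Energy delivered: (31.6 W)(150 s) = 4740 J.
Photons incident: 4740 / 6.001×10⁻¹⁹ = 7.899×10²¹, i.e. 7.899×10²¹/6.022×10²³ = 0.01312 mol.
Product formed: 0.47 × 0.01312 = 0.006166 mol.
Rate: 0.006166 mol / (150 s × 0.208 L) = 1.98×10⁻⁴ M s⁻¹.

1.98×10⁻⁴ M s⁻¹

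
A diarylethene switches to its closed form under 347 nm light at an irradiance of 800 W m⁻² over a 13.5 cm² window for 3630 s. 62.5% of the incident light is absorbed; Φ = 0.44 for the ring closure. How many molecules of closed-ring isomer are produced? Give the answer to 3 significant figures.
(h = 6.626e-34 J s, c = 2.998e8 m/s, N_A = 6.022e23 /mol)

1.88e21 molecules

Photon energy at 347 nm: hc/λ = (6.626e-34)(2.998e8)/(347e-9) = 5.725e-19 J.
Energy delivered: (800 W m⁻²)(13.5e-4 m²)(3630 s) = 3920 J.
Photons incident: 3920 / 5.725e-19 = 6.847e21, i.e. 6.847e21/6.022e23 = 0.01137 mol.
Photons absorbed: 0.625 × 0.01137 = 0.007106 mol.
Product: Φ × n_abs = 0.44 × 0.007106 = 0.003127 mol.
As a count: 0.003127 × 6.022e23 = 1.88e21.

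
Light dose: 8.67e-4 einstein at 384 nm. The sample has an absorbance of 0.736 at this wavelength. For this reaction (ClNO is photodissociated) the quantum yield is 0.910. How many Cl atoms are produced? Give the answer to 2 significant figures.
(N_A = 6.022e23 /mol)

3.9e20 atoms

Fraction absorbed: 1 − 10^(−0.736) = 0.8163.
Photons absorbed: 0.8163 × 8.67e-4 = 7.077e-4 mol.
Product: Φ × n_abs = 0.910 × 7.077e-4 = 6.440e-4 mol.
As a count: 6.440e-4 × 6.022e23 = 3.9e20.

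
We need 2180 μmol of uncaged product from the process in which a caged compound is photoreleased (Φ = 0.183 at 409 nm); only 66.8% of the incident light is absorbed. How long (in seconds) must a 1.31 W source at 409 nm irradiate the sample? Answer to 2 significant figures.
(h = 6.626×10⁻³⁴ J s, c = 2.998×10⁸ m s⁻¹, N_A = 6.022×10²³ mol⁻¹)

t ≈ 4000 s

Product: 2180 μmol = 0.00218 mol.
Photons that must be absorbed: 0.00218 / 0.183 = 0.01191 mol.
Incident photons needed: 0.01191 / 0.668 = 0.01783 mol.
Photon energy: hc/λ = 4.857×10⁻¹⁹ J; per mole, 2.925×10⁵ J mol⁻¹.
Energy required: 0.01783 × 2.925×10⁵ = 5215 J.
Time: 5215 J / 1.31 W = 4000 s.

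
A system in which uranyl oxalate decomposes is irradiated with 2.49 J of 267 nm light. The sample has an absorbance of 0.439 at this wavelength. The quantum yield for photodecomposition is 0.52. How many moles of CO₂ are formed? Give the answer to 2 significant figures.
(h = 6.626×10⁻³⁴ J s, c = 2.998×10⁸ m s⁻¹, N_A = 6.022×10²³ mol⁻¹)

1.8×10⁻⁶ mol

Photon energy at 267 nm: hc/λ = (6.626×10⁻³⁴)(2.998×10⁸)/(267×10⁻⁹) = 7.440×10⁻¹⁹ J.
Photons incident: 2.49 / 7.440×10⁻¹⁹ = 3.347×10¹⁸, i.e. 3.347×10¹⁸/6.022×10²³ = 5.558×10⁻⁶ mol.
Fraction absorbed: 1 − 10^(−0.439) = 0.6361.
Photons absorbed: 0.6361 × 5.558×10⁻⁶ = 3.535×10⁻⁶ mol.
Product: Φ × n_abs = 0.52 × 3.535×10⁻⁶ = 1.838×10⁻⁶ mol.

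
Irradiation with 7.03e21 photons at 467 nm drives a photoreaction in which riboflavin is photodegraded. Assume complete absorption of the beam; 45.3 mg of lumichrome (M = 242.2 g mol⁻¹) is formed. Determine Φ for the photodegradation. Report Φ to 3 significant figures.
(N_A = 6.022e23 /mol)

Product: 45.3 mg / 242.2 g mol⁻¹ = 1.870e-4 mol.
Moles of photons: 7.03e21 / 6.022e23 = 0.01167 mol.
Φ = 1.870e-4 mol / 0.01167 mol photons = 0.0160.

Φ = 0.0160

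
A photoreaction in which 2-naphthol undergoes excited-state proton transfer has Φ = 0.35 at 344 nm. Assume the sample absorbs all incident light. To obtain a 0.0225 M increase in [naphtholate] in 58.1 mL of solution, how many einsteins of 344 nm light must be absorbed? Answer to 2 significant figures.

Product: (0.0225 M)(0.0581 L) = 0.001307 mol.
Photons that must be absorbed: 0.001307 / 0.35 = 0.003734 mol.

0.0037 einstein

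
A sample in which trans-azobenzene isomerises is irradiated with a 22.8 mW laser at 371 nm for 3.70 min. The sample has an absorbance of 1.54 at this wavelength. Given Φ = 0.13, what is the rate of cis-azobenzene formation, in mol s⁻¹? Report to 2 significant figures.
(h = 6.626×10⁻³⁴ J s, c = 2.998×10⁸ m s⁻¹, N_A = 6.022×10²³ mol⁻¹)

Photon energy at 371 nm: hc/λ = (6.626×10⁻³⁴)(2.998×10⁸)/(371×10⁻⁹) = 5.354×10⁻¹⁹ J.
Energy delivered: (22.8 mW)(222 s) = 5.062 J.
Photons incident: 5.062 / 5.354×10⁻¹⁹ = 9.455×10¹⁸, i.e. 9.455×10¹⁸/6.022×10²³ = 1.570×10⁻⁵ mol.
Fraction absorbed: 1 − 10^(−1.54) = 0.9712.
Photons absorbed: 0.9712 × 1.570×10⁻⁵ = 1.525×10⁻⁵ mol.
Product formed: 0.13 × 1.525×10⁻⁵ = 1.983×10⁻⁶ mol.
Rate: 1.983×10⁻⁶ / 222 s = 8.9×10⁻⁹ mol s⁻¹.

8.9×10⁻⁹ mol s⁻¹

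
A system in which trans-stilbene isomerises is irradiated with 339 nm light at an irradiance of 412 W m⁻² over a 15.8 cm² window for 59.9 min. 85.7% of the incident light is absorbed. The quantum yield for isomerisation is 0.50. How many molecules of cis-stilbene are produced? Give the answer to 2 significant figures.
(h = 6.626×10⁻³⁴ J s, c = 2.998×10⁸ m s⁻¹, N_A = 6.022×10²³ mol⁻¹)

Photon energy at 339 nm: hc/λ = (6.626×10⁻³⁴)(2.998×10⁸)/(339×10⁻⁹) = 5.860×10⁻¹⁹ J.
Energy delivered: (412 W m⁻²)(15.8×10⁻⁴ m²)(3594 s) = 2340 J.
Photons incident: 2340 / 5.860×10⁻¹⁹ = 3.993×10²¹, i.e. 3.993×10²¹/6.022×10²³ = 0.006631 mol.
Photons absorbed: 0.857 × 0.006631 = 0.005683 mol.
Product: Φ × n_abs = 0.50 × 0.005683 = 0.002842 mol.
As a count: 0.002842 × 6.022×10²³ = 1.7×10²¹.

1.7×10²¹ molecules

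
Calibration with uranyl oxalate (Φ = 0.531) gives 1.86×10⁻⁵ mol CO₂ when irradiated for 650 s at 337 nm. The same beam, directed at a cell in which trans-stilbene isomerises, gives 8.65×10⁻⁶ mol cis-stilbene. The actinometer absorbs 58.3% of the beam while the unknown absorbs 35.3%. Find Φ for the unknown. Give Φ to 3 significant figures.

Photons absorbed by the actinometer: 1.86×10⁻⁵ / 0.531 = 3.503×10⁻⁵ mol.
Incident flux: 3.503×10⁻⁵ / 0.583 = 6.009×10⁻⁵ einstein.
Absorbed by unknown: 0.353 × 6.009×10⁻⁵ = 2.121×10⁻⁵ mol.
Φ(unknown) = 8.65×10⁻⁶ / 2.121×10⁻⁵ = 0.408.

Φ = 0.408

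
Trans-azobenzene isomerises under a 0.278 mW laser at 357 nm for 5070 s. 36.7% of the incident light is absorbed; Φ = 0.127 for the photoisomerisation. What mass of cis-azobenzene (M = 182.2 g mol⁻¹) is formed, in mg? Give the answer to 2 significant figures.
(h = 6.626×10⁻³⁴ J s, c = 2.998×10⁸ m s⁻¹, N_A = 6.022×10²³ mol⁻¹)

0.036 mg

Photon energy at 357 nm: hc/λ = (6.626×10⁻³⁴)(2.998×10⁸)/(357×10⁻⁹) = 5.564×10⁻¹⁹ J.
Energy delivered: (0.278 mW)(5070 s) = 1.409 J.
Photons incident: 1.409 / 5.564×10⁻¹⁹ = 2.532×10¹⁸, i.e. 2.532×10¹⁸/6.022×10²³ = 4.205×10⁻⁶ mol.
Photons absorbed: 0.367 × 4.205×10⁻⁶ = 1.543×10⁻⁶ mol.
Product: Φ × n_abs = 0.127 × 1.543×10⁻⁶ = 1.960×10⁻⁷ mol.
Mass: 1.960×10⁻⁷ × 182.2 = 3.571×10⁻⁵ g = 0.036 mg.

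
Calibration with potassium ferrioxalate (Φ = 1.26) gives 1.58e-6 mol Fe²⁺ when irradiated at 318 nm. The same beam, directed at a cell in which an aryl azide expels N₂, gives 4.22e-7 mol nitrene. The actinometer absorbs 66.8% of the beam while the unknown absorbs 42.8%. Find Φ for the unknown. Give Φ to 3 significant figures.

Photons absorbed by the actinometer: 1.58e-6 / 1.26 = 1.254e-6 mol.
Incident flux: 1.254e-6 / 0.668 = 1.877e-6 einstein.
Absorbed by unknown: 0.428 × 1.877e-6 = 8.034e-7 mol.
Φ(unknown) = 4.22e-7 / 8.034e-7 = 0.525.

Φ = 0.525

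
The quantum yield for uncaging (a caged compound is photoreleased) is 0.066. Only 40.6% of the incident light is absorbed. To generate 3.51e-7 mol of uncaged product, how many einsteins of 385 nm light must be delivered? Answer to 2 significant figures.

Photons that must be absorbed: 3.51e-7 / 0.066 = 5.318e-6 mol.
Incident photons needed: 5.318e-6 / 0.406 = 1.310e-5 mol.

1.3e-5 einstein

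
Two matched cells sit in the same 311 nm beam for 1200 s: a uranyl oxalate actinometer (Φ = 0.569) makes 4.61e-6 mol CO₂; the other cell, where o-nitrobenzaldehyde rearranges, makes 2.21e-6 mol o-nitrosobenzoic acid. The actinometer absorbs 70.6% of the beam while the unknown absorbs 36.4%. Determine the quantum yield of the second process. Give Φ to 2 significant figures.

Φ = 0.53

Photons absorbed by the actinometer: 4.61e-6 / 0.569 = 8.102e-6 mol.
Incident flux: 8.102e-6 / 0.706 = 1.148e-5 einstein.
Absorbed by unknown: 0.364 × 1.148e-5 = 4.179e-6 mol.
Φ(unknown) = 2.21e-6 / 4.179e-6 = 0.53.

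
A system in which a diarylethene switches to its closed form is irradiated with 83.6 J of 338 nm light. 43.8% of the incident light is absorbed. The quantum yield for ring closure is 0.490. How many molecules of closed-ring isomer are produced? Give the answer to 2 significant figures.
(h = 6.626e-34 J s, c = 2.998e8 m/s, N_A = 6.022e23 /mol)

3.1e19 molecules

Photon energy at 338 nm: hc/λ = (6.626e-34)(2.998e8)/(338e-9) = 5.877e-19 J.
Photons incident: 83.6 / 5.877e-19 = 1.422e20, i.e. 1.422e20/6.022e23 = 2.361e-4 mol.
Photons absorbed: 0.438 × 2.361e-4 = 1.034e-4 mol.
Product: Φ × n_abs = 0.490 × 1.034e-4 = 5.067e-5 mol.
As a count: 5.067e-5 × 6.022e23 = 3.1e19.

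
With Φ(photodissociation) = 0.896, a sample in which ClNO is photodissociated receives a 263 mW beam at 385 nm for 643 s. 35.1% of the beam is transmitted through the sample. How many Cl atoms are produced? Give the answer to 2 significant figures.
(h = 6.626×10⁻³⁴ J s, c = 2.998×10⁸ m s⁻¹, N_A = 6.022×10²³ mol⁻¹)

1.9×10²⁰ atoms

Photon energy at 385 nm: hc/λ = (6.626×10⁻³⁴)(2.998×10⁸)/(385×10⁻⁹) = 5.160×10⁻¹⁹ J.
Energy delivered: (263 mW)(643 s) = 169.1 J.
Photons incident: 169.1 / 5.160×10⁻¹⁹ = 3.277×10²⁰, i.e. 3.277×10²⁰/6.022×10²³ = 5.442×10⁻⁴ mol.
Fraction absorbed: 1 − 35.1/100 = 0.6490.
Photons absorbed: 0.6490 × 5.442×10⁻⁴ = 3.532×10⁻⁴ mol.
Product: Φ × n_abs = 0.896 × 3.532×10⁻⁴ = 3.165×10⁻⁴ mol.
As a count: 3.165×10⁻⁴ × 6.022×10²³ = 1.9×10²⁰.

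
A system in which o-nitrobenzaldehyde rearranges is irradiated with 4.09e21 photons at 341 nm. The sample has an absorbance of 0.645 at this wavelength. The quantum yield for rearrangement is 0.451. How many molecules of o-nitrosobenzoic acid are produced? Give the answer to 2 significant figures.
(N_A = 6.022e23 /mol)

1.4e21 molecules

Moles of photons: 4.09e21 / 6.022e23 = 0.006792 mol.
Fraction absorbed: 1 − 10^(−0.645) = 0.7735.
Photons absorbed: 0.7735 × 0.006792 = 0.005254 mol.
Product: Φ × n_abs = 0.451 × 0.005254 = 0.002370 mol.
As a count: 0.002370 × 6.022e23 = 1.4e21.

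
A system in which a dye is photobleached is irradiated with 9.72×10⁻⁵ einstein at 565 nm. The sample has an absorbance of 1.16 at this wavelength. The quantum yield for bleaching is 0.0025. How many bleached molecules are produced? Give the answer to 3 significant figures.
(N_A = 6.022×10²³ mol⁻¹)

1.36×10¹⁷ bleached molecules

Fraction absorbed: 1 − 10^(−1.16) = 0.9308.
Photons absorbed: 0.9308 × 9.72×10⁻⁵ = 9.047×10⁻⁵ mol.
Product: Φ × n_abs = 0.0025 × 9.047×10⁻⁵ = 2.262×10⁻⁷ mol.
As a count: 2.262×10⁻⁷ × 6.022×10²³ = 1.36×10¹⁷.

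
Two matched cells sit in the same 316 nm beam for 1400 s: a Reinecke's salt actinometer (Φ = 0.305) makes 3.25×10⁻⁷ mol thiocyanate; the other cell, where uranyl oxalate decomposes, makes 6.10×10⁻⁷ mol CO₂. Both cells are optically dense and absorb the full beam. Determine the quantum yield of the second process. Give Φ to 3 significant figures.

Photons absorbed by the actinometer: 3.25×10⁻⁷ / 0.305 = 1.066×10⁻⁶ mol.
Φ(unknown) = 6.10×10⁻⁷ / 1.066×10⁻⁶ = 0.572.

Φ = 0.572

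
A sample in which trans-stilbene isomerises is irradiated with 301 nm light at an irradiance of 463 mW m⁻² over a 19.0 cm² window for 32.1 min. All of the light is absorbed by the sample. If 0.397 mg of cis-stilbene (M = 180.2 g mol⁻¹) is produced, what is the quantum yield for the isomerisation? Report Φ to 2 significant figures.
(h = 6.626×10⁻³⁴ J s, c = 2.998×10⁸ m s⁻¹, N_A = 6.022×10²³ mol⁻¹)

Product: 0.397 mg / 180.2 g mol⁻¹ = 2.203×10⁻⁶ mol.
Photon energy at 301 nm: hc/λ = (6.626×10⁻³⁴)(2.998×10⁸)/(301×10⁻⁹) = 6.600×10⁻¹⁹ J.
Energy delivered: (463 mW m⁻²)(19.0×10⁻⁴ m²)(1926 s) = 1.694 J.
Photons incident: 1.694 / 6.600×10⁻¹⁹ = 2.567×10¹⁸, i.e. 2.567×10¹⁸/6.022×10²³ = 4.263×10⁻⁶ mol.
Φ = 2.203×10⁻⁶ mol / 4.263×10⁻⁶ mol photons = 0.52.

Φ = 0.52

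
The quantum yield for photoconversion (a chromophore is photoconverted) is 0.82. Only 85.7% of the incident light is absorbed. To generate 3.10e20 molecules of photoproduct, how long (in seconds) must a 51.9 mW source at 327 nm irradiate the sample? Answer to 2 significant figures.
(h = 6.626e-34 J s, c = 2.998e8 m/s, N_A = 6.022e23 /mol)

t ≈ 5200 s

Product: 3.10e20 / 6.022e23 = 5.148e-4 mol.
Photons that must be absorbed: 5.148e-4 / 0.82 = 6.278e-4 mol.
Incident photons needed: 6.278e-4 / 0.857 = 7.326e-4 mol.
Photon energy: hc/λ = 6.075e-19 J; per mole, 3.658e5 J mol⁻¹.
Energy required: 7.326e-4 × 3.658e5 = 268.0 J.
Time: 268.0 J / 0.0519 W = 5200 s.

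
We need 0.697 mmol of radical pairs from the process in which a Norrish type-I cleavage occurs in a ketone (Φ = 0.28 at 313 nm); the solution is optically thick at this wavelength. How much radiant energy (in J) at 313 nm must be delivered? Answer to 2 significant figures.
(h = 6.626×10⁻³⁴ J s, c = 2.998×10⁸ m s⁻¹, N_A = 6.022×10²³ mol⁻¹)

950 J

Product: 0.697 mmol = 6.97×10⁻⁴ mol.
Photons that must be absorbed: 6.97×10⁻⁴ / 0.28 = 0.002489 mol.
Photon energy: hc/λ = 6.347×10⁻¹⁹ J; per mole, 3.822×10⁵ J mol⁻¹.
Energy required: 0.002489 × 3.822×10⁵ = 950 J.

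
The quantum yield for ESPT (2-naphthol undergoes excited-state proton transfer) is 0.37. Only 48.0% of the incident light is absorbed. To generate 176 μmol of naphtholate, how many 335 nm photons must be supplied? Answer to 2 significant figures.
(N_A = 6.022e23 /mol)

6.0e20 photons

Product: 176 μmol = 1.76e-4 mol.
Photons that must be absorbed: 1.76e-4 / 0.37 = 4.757e-4 mol.
Incident photons needed: 4.757e-4 / 0.480 = 9.910e-4 mol.
Photon count: 9.910e-4 × 6.022e23 = 6.0e20.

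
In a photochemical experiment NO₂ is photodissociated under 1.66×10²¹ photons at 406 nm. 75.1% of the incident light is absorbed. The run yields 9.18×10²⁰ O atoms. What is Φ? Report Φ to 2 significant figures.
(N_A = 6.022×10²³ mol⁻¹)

Φ = 0.74

Product: 9.18×10²⁰ / 6.022×10²³ = 0.001524 mol.
Moles of photons: 1.66×10²¹ / 6.022×10²³ = 0.002757 mol.
Photons absorbed: 0.751 × 0.002757 = 0.002071 mol.
Φ = 0.001524 mol / 0.002071 mol photons = 0.74.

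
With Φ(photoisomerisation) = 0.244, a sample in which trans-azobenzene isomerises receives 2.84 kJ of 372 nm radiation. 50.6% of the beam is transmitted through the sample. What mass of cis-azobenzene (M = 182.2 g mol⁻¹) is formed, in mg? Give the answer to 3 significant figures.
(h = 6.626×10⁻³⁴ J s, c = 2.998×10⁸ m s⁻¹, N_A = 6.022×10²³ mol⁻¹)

Photon energy at 372 nm: hc/λ = (6.626×10⁻³⁴)(2.998×10⁸)/(372×10⁻⁹) = 5.340×10⁻¹⁹ J.
Incident energy: 2.84 kJ = 2840 J.
Photons incident: 2840 / 5.340×10⁻¹⁹ = 5.318×10²¹, i.e. 5.318×10²¹/6.022×10²³ = 0.008831 mol.
Fraction absorbed: 1 − 50.6/100 = 0.4940.
Photons absorbed: 0.4940 × 0.008831 = 0.004363 mol.
Product: Φ × n_abs = 0.244 × 0.004363 = 0.001065 mol.
Mass: 0.001065 × 182.2 = 0.1940 g = 194 mg.

194 mg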